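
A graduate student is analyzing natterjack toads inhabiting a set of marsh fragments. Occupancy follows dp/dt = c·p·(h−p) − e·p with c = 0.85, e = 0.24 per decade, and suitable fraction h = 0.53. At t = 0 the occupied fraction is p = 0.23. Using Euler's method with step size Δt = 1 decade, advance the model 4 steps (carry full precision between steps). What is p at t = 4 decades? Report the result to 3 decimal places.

0.240

Update rule: p ← p + [c·p·(h−p) − e·p]·Δt with Δt = 1.
step 1: Δp = +0.00345, p = 0.23345
step 2: Δp = +0.00282, p = 0.23627
step 3: Δp = +0.00229, p = 0.23855
step 4: Δp = +0.00184, p = 0.24040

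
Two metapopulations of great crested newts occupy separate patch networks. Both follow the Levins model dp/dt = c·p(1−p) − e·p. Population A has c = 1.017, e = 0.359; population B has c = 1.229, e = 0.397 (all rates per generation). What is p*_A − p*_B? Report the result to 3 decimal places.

A: p*_A = 1 − 0.359/1.017 = 0.6470.
B: p*_B = 1 − 0.397/1.229 = 0.6770.
p*_A − p*_B = 0.6470 − 0.6770 = -0.0300.

-0.030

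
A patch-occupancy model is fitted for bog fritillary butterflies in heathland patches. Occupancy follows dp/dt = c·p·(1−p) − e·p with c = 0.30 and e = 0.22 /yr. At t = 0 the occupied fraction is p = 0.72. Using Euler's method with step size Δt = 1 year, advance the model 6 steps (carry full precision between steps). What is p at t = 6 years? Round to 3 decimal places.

Update rule: p ← p + [c·p·(1−p) − e·p]·Δt with Δt = 1.
step 1: Δp = -0.09792, p = 0.62208
step 2: Δp = -0.06633, p = 0.55575
step 3: Δp = -0.04820, p = 0.50755
step 4: Δp = -0.03668, p = 0.47087
step 5: Δp = -0.02885, p = 0.44203
step 6: Δp = -0.02325, p = 0.41877

0.419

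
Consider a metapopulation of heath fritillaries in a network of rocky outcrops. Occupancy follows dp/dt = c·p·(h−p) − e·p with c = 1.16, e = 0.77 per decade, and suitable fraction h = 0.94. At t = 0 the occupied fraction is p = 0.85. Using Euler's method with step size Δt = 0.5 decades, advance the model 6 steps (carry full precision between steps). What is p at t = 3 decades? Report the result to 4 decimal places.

Update rule: p ← p + [c·p·(h−p) − e·p]·Δt with Δt = 0.5.
p: 0.85000 → 0.56712  (Δp = -0.28288)
p: 0.56712 → 0.47143  (Δp = -0.09569)
p: 0.47143 → 0.41805  (Δp = -0.05338)
p: 0.41805 → 0.38366  (Δp = -0.03439)
p: 0.38366 → 0.35975  (Δp = -0.02391)
p: 0.35975 → 0.34232  (Δp = -0.01743)

0.3423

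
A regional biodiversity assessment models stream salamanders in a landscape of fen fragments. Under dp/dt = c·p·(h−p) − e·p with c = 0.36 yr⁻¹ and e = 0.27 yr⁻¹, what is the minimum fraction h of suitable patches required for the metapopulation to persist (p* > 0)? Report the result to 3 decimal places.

p* = h − e/c is positive only when h > e/c.
h_min = e/c = 0.27/0.36 = 0.7500.

0.750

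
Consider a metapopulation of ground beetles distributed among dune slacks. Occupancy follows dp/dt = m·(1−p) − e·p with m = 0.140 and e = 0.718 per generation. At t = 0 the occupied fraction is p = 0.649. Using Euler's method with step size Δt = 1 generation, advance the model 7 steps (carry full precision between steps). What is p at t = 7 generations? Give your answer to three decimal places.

Update rule: p ← p + [m·(1−p) − e·p]·Δt with Δt = 1.
t = 1: p = 0.64900 + (-0.41684) = 0.23216
t = 2: p = 0.23216 + (-0.05919) = 0.17297
t = 3: p = 0.17297 + (-0.00841) = 0.16456
t = 4: p = 0.16456 + (-0.00119) = 0.16337
t = 5: p = 0.16337 + (-0.00017) = 0.16320
t = 6: p = 0.16320 + (-0.00002) = 0.16317
t = 7: p = 0.16317 + (-0.00000) = 0.16317

0.163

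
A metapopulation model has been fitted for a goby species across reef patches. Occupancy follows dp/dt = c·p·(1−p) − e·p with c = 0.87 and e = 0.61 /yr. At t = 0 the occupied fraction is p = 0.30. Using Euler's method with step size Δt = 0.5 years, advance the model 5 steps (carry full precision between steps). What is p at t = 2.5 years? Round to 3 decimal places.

Update rule: p ← p + [c·p·(1−p) − e·p]·Δt with Δt = 0.5.
t = 0.5: p = 0.30000 + (-0.00015) = 0.29985
t = 1: p = 0.29985 + (-0.00013) = 0.29972
t = 1.5: p = 0.29972 + (-0.00011) = 0.29961
t = 2: p = 0.29961 + (-0.00010) = 0.29951
t = 2.5: p = 0.29951 + (-0.00009) = 0.29942

0.299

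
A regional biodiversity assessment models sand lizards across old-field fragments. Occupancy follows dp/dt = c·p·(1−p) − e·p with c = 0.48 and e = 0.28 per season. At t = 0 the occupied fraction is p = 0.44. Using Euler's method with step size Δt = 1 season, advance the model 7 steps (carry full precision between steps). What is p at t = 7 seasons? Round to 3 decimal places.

Update rule: p ← p + [c·p·(1−p) − e·p]·Δt with Δt = 1.
step 1: Δp = -0.00493, p = 0.43507
step 2: Δp = -0.00384, p = 0.43123
step 3: Δp = -0.00301, p = 0.42821
step 4: Δp = -0.00237, p = 0.42584
step 5: Δp = -0.00188, p = 0.42397
step 6: Δp = -0.00149, p = 0.42248
step 7: Δp = -0.00118, p = 0.42130

0.421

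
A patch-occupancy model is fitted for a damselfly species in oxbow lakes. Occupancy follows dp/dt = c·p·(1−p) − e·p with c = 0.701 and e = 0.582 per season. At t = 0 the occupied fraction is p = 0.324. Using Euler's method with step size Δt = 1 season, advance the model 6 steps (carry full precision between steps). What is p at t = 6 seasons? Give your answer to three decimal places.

Update rule: p ← p + [c·p·(1−p) − e·p]·Δt with Δt = 1.
  1  |  dp/dt·Δt = -0.035032  |  p_1 = 0.288968
  2  |  dp/dt·Δt = -0.024148  |  p_2 = 0.264820
  3  |  dp/dt·Δt = -0.017647  |  p_3 = 0.247173
  4  |  dp/dt·Δt = -0.013414  |  p_4 = 0.233759
  5  |  dp/dt·Δt = -0.010488  |  p_5 = 0.223271
  6  |  dp/dt·Δt = -0.008376  |  p_6 = 0.214896

0.215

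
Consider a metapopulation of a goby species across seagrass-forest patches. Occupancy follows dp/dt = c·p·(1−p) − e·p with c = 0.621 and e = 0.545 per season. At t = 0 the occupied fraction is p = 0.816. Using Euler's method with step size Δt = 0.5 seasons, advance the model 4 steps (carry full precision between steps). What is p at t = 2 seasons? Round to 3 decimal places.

0.418

Update rule: p ← p + [c·p·(1−p) − e·p]·Δt with Δt = 0.5.
  1  |  dp/dt·Δt = -0.175740  |  p_1 = 0.640260
  2  |  dp/dt·Δt = -0.102954  |  p_2 = 0.537306
  3  |  dp/dt·Δt = -0.069223  |  p_3 = 0.468083
  4  |  dp/dt·Δt = -0.050244  |  p_4 = 0.417839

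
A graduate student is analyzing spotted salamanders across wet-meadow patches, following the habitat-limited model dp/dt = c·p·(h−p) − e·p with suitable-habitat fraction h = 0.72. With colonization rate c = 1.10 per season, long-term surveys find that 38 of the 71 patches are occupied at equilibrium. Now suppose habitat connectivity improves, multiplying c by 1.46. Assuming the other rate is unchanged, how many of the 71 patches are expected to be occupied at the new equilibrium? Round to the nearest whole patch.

Observed p* = 38/71 = 0.53521.
Balance c(h−p*) = e gives e = 1.10×(0.72 − 0.53521) = 0.20327.
New p* = 0.72 − e/c = 0.72 − 0.20327/1.60600 = 0.59343.
Expected occupied = 71 × 0.59343 = 42.13 ≈ 42.

42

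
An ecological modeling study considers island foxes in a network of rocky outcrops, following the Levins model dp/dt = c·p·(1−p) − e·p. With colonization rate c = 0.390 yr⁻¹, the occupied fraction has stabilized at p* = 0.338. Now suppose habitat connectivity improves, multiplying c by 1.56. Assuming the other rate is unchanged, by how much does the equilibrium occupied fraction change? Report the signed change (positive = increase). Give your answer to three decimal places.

Balance c(1−p*) = e gives e = 0.390×(1 − 0.33800) = 0.25818.
New p* = 1 − e/c = 1 − 0.25818/0.60840 = 0.57564.
Δp* = 0.57564 − 0.33800 = +0.23764.

0.238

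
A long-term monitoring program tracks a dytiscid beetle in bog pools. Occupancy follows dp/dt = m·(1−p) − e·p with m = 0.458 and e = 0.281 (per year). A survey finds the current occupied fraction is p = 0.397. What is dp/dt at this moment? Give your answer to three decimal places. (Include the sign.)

Colonization term: m·(1−p) = 0.458×0.6030 = 0.27617.
Extinction term: e·p = 0.11156.
dp/dt = 0.27617 − 0.11156 = 0.16462.

0.165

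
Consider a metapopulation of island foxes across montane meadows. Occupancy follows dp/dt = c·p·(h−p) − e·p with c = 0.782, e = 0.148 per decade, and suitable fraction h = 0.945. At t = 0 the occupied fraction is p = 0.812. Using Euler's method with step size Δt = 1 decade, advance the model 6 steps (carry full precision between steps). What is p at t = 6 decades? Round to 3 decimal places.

Update rule: p ← p + [c·p·(h−p) − e·p]·Δt with Δt = 1.
step 1: Δp = -0.03572, p = 0.77628
step 2: Δp = -0.01247, p = 0.76381
step 3: Δp = -0.00482, p = 0.75899
step 4: Δp = -0.00193, p = 0.75706
step 5: Δp = -0.00078, p = 0.75628
step 6: Δp = -0.00032, p = 0.75596

0.756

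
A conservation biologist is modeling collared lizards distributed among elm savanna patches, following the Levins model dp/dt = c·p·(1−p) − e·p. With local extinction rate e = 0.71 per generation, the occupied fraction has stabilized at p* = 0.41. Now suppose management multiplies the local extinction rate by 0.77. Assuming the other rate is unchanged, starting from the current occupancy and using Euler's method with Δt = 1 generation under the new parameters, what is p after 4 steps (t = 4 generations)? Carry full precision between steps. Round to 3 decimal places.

0.542

Balance c(1−p*) = e gives c = e/(1 − 0.41000) = 0.71/0.59000 = 1.20339.
Starting from p₀ = 0.41000; update p ← p + (dp/dt)·Δt with the new parameters.
step 1: Δp = +0.06695, p = 0.47695
step 2: Δp = +0.03946, p = 0.51641
step 3: Δp = +0.01820, p = 0.53461
step 4: Δp = +0.00713, p = 0.54175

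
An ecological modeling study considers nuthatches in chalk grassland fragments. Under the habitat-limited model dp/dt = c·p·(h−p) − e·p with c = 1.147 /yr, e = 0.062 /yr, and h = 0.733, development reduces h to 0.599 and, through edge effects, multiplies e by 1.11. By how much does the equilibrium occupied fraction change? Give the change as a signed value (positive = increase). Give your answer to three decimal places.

Before: p* = h − e/c = 0.733 − 0.062/1.147 = 0.733 − 0.0541 = 0.6789.
After: c = 1.147, e = 0.06882, h = 0.599; p* = 0.599 − 0.06882/1.147 = 0.5390.
Δp* = 0.5390 − 0.6789 = -0.1399.

-0.140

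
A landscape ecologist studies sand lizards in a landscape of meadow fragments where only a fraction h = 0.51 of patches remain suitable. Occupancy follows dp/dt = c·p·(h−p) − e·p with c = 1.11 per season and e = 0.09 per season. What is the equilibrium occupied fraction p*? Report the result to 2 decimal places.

0.43

Setting dp/dt = 0 and dividing by p* gives c·(h−p*) = e.
So p* = h − e/c = 0.51 − 0.09/1.11 = 0.51 − 0.0811 = 0.4289.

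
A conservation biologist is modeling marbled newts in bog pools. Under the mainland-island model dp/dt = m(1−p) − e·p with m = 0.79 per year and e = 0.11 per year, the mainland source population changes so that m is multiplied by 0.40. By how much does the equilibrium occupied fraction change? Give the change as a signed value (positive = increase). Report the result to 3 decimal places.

Before: p* = 0.79/(0.79+0.11) = 0.8778.
After: m = 0.316, e = 0.11; p* = 0.316/0.4260 = 0.7418.
Δp* = 0.7418 − 0.8778 = -0.1360.

-0.136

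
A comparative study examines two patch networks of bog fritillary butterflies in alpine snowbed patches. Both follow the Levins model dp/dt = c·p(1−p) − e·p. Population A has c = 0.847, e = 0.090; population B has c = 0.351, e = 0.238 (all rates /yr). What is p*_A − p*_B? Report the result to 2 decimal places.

A: p*_A = 1 − 0.090/0.847 = 0.8937.
B: p*_B = 1 − 0.238/0.351 = 0.3219.
p*_A − p*_B = 0.8937 − 0.3219 = 0.5718.

0.57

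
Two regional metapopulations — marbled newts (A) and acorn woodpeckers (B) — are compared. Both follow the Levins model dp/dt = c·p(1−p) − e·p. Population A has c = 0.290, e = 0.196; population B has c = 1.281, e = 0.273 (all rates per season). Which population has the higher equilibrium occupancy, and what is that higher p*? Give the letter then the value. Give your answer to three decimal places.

B, 0.787

A: p*_A = 1 − 0.196/0.290 = 0.3241.
B: p*_B = 1 − 0.273/1.281 = 0.7869.
B is higher at 0.7869.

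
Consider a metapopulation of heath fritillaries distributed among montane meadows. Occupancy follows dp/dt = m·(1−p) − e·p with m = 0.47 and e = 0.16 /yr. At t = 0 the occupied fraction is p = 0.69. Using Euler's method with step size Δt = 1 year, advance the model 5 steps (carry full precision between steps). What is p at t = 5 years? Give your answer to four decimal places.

0.7456

Update rule: p ← p + [m·(1−p) − e·p]·Δt with Δt = 1.
p: 0.69000 → 0.72530  (Δp = +0.03530)
p: 0.72530 → 0.73836  (Δp = +0.01306)
p: 0.73836 → 0.74319  (Δp = +0.00483)
p: 0.74319 → 0.74498  (Δp = +0.00179)
p: 0.74498 → 0.74564  (Δp = +0.00066)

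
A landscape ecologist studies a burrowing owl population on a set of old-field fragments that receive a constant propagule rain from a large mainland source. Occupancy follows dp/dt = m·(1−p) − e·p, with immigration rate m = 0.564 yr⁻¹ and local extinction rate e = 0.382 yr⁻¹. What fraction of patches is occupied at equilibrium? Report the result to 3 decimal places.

0.596

At equilibrium the propagule rain into empty patches balances local extinction: m(1−p*) = e·p*.
p* = m/(m+e) = 0.564/(0.564+0.382) = 0.564/0.9460 = 0.5962.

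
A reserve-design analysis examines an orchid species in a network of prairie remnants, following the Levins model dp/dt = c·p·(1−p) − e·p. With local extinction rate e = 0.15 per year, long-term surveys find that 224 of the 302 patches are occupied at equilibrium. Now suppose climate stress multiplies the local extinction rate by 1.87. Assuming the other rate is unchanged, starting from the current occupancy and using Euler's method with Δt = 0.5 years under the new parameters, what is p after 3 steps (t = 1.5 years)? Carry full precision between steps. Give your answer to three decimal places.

0.631

Observed p* = 224/302 = 0.74172.
Balance c(1−p*) = e gives c = e/(1 − 0.74172) = 0.15/0.25828 = 0.58077.
Starting from p₀ = 0.74172; update p ← p + (dp/dt)·Δt with the new parameters.
step 1: Δp = -0.04840, p = 0.69332
step 2: Δp = -0.03550, p = 0.65783
step 3: Δp = -0.02690, p = 0.63093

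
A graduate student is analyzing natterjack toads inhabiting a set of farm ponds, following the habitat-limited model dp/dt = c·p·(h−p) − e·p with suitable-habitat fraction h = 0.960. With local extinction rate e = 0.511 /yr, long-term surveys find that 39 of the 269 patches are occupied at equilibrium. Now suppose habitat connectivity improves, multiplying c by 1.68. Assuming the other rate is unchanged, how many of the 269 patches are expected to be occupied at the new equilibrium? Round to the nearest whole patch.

Observed p* = 39/269 = 0.14498.
Balance c(h−p*) = e gives c = e/(0.96 − 0.14498) = 0.511/0.81502 = 0.62698.
New p* = 0.96 − e/c = 0.96 − 0.51100/1.05333 = 0.47487.
Expected occupied = 269 × 0.47487 = 127.74 ≈ 128.

128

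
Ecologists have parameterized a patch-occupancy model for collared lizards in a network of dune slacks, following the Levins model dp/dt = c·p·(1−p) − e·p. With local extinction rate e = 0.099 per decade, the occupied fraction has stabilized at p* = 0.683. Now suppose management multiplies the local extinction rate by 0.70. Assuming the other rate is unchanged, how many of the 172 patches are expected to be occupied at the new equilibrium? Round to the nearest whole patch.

Balance c(1−p*) = e gives c = e/(1 − 0.68300) = 0.099/0.31700 = 0.31230.
New p* = 1 − e/c = 1 − 0.06930/0.31230 = 0.77810.
Expected occupied = 172 × 0.77810 = 133.83 ≈ 134.

134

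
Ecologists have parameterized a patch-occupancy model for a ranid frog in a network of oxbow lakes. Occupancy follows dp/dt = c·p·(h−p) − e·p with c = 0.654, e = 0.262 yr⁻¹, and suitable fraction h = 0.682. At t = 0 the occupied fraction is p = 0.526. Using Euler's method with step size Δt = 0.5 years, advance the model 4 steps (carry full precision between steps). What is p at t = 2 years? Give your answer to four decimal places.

Update rule: p ← p + [c·p·(h−p) − e·p]·Δt with Δt = 0.5.
  1  |  dp/dt·Δt = -0.042074  |  p_1 = 0.483926
  2  |  dp/dt·Δt = -0.032050  |  p_2 = 0.451876
  3  |  dp/dt·Δt = -0.025192  |  p_3 = 0.426684
  4  |  dp/dt·Δt = -0.020272  |  p_4 = 0.406412

0.4064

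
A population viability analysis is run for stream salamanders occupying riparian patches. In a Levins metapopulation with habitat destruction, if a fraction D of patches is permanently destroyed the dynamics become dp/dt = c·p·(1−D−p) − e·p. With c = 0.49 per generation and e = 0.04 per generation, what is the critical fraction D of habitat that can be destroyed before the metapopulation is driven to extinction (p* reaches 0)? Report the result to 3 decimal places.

0.918

The nontrivial equilibrium is p* = (1−D) − e/c; extinction occurs when this hits zero.
So D_crit = 1 − e/c = 1 − 0.04/0.49 = 1 − 0.0816 = 0.9184.
This equals the undisturbed p*, a classic result of Lande's extension.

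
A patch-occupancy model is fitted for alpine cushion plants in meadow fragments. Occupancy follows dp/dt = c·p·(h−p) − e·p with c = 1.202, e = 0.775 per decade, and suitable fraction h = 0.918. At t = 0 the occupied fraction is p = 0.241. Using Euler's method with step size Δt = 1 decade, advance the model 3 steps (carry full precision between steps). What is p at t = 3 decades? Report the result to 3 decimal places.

Update rule: p ← p + [c·p·(h−p) − e·p]·Δt with Δt = 1.
p: 0.24100 → 0.25034  (Δp = +0.00934)
p: 0.25034 → 0.25723  (Δp = +0.00689)
p: 0.25723 → 0.26218  (Δp = +0.00495)

0.262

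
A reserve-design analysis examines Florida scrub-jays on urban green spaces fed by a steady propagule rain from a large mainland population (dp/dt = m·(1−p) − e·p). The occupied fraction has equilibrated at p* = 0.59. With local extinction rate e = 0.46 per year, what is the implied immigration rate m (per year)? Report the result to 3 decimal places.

0.662

At equilibrium m(1−p*) = e·p*, so m = e·p*/(1−p*).
m = 0.46 × 0.59 / 0.4100 = 0.2714/0.4100 = 0.6620.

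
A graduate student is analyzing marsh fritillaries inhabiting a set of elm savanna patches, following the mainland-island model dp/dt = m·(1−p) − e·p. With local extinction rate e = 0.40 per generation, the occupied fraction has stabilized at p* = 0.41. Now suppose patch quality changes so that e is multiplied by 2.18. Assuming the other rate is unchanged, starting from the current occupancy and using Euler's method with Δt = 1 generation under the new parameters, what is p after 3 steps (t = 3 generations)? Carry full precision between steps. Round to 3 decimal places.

Balance m(1−p*) = e·p* gives m = e·p*/(1−p*) = 0.40×0.41000/0.59000 = 0.27797.
Starting from p₀ = 0.41000; update p ← p + (dp/dt)·Δt with the new parameters.
p: 0.41000 → 0.21648  (Δp = -0.19352)
p: 0.21648 → 0.24550  (Δp = +0.02902)
p: 0.24550 → 0.24115  (Δp = -0.00435)

0.241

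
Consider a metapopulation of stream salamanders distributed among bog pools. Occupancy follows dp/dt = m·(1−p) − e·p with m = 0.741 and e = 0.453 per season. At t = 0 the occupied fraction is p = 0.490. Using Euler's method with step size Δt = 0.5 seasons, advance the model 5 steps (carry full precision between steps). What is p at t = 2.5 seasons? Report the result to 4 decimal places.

Update rule: p ← p + [m·(1−p) − e·p]·Δt with Δt = 0.5.
  1  |  dp/dt·Δt = +0.077970  |  p_1 = 0.567970
  2  |  dp/dt·Δt = +0.031422  |  p_2 = 0.599392
  3  |  dp/dt·Δt = +0.012663  |  p_3 = 0.612055
  4  |  dp/dt·Δt = +0.005103  |  p_4 = 0.617158
  5  |  dp/dt·Δt = +0.002057  |  p_5 = 0.619215

0.6192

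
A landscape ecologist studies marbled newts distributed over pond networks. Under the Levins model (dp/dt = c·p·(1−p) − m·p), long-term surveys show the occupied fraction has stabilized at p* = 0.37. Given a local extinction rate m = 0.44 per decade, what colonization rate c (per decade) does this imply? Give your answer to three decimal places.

0.698

At equilibrium c(1−p*) = m, so c = m/(1−p*).
c = 0.44/(1 − 0.37) = 0.44/0.6300 = 0.6984.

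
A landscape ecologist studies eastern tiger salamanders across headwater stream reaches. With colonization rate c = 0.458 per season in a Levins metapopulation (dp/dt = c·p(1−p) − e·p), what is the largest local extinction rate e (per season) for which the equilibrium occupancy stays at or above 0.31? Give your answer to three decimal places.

0.316

1 − e/c ≥ 0.31 ⇒ e ≤ c(1 − 0.31) = 0.458 × 0.6900.
e_max = 0.3160.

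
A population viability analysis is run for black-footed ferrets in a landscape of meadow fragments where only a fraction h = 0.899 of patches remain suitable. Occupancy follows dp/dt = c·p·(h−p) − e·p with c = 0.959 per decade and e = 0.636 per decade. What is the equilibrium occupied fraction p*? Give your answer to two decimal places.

0.24

Setting dp/dt = 0 and dividing by p* gives c·(h−p*) = e.
So p* = h − e/c = 0.899 − 0.636/0.959 = 0.899 − 0.6632 = 0.2358.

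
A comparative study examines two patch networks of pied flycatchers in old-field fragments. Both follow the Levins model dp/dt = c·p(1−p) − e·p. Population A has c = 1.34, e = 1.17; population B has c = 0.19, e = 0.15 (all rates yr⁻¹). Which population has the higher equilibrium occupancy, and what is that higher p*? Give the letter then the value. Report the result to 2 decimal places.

A: p*_A = 1 − 1.17/1.34 = 0.1269.
B: p*_B = 1 − 0.15/0.19 = 0.2105.
B is higher at 0.2105.

B, 0.21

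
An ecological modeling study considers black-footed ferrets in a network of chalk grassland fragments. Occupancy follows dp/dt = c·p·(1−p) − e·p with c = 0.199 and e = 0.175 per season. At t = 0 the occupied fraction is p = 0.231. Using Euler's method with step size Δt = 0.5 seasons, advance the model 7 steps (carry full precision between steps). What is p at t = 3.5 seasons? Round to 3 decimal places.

Update rule: p ← p + [c·p·(1−p) − e·p]·Δt with Δt = 0.5.
step 1: Δp = -0.00254, p = 0.22846
step 2: Δp = -0.00245, p = 0.22601
step 3: Δp = -0.00237, p = 0.22364
step 4: Δp = -0.00229, p = 0.22135
step 5: Δp = -0.00222, p = 0.21913
step 6: Δp = -0.00215, p = 0.21698
step 7: Δp = -0.00208, p = 0.21490

0.215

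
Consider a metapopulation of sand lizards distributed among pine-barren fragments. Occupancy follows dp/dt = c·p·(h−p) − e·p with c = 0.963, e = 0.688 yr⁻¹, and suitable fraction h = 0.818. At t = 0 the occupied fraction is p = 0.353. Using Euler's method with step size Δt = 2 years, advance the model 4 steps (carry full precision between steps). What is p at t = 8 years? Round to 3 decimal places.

0.130

Update rule: p ← p + [c·p·(h−p) − e·p]·Δt with Δt = 2.
p: 0.35300 → 0.18342  (Δp = -0.16958)
p: 0.18342 → 0.15521  (Δp = -0.02821)
p: 0.15521 → 0.13977  (Δp = -0.01544)
p: 0.13977 → 0.13002  (Δp = -0.00975)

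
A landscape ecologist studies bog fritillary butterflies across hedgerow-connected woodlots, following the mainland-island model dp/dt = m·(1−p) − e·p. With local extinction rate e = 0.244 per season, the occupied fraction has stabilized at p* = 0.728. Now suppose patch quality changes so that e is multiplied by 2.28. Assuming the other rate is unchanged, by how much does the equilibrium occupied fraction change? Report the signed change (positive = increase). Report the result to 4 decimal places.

-0.1880

Balance m(1−p*) = e·p* gives m = e·p*/(1−p*) = 0.244×0.72800/0.27200 = 0.65306.
New p* = m/(m+e) = 0.65306/(0.65306+0.55632) = 0.54000.
Δp* = 0.54000 − 0.72800 = -0.18800.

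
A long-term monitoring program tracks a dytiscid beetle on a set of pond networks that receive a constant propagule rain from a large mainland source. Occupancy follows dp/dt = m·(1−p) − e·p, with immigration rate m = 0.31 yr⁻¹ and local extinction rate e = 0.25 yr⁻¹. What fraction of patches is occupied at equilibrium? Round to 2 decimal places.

0.55

At equilibrium the propagule rain into empty patches balances local extinction: m(1−p*) = e·p*.
p* = m/(m+e) = 0.31/(0.31+0.25) = 0.31/0.5600 = 0.5536.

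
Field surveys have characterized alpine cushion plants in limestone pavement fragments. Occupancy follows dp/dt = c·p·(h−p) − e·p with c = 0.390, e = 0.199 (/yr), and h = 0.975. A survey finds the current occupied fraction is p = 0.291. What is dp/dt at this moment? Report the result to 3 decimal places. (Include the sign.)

0.020

Colonization term: c·p·(h−p) = 0.390×0.291×0.6840 = 0.07763.
Extinction term: e·p = 0.05791.
dp/dt = 0.07763 − 0.05791 = 0.01972.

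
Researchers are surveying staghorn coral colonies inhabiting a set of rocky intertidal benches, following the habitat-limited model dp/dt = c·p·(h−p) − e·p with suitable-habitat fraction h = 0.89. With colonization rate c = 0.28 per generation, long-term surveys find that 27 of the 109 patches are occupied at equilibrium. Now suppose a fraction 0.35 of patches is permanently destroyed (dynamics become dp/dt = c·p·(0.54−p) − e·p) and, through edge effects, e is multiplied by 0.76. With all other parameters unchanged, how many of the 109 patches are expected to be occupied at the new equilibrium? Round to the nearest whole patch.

6

Observed p* = 27/109 = 0.24771.
Balance c(h−p*) = e gives e = 0.28×(0.89 − 0.24771) = 0.17984.
New p* = 0.54 − e/c = 0.54 − 0.13668/0.28000 = 0.05186.
Expected occupied = 109 × 0.05186 = 5.65 ≈ 6.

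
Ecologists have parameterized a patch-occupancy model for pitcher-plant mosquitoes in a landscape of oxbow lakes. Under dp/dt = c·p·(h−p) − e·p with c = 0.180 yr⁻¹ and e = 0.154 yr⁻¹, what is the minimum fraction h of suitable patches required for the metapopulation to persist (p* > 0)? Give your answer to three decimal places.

p* = h − e/c is positive only when h > e/c.
h_min = e/c = 0.154/0.180 = 0.8556.

0.856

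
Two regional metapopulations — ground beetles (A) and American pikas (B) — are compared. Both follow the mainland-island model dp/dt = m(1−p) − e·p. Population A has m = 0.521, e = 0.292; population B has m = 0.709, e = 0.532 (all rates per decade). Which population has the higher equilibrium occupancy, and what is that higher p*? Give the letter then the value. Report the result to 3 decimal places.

A, 0.641

A: p*_A = m/(m+e) = 0.521/0.8130 = 0.6408.
B: p*_B = 0.709/1.2410 = 0.5713.
A is higher at 0.6408.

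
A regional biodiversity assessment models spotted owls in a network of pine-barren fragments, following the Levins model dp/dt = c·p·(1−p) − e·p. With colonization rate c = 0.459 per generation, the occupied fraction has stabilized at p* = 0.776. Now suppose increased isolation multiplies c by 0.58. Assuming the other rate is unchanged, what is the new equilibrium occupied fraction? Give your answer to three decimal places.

Balance c(1−p*) = e gives e = 0.459×(1 − 0.77600) = 0.10282.
New p* = 1 − e/c = 1 − 0.10282/0.26622 = 0.61378.

0.614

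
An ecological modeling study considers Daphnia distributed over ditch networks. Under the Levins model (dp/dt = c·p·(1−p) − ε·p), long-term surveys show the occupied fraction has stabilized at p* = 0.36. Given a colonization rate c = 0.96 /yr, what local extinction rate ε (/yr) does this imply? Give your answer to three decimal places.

0.614

At equilibrium c(1−p*) = ε.
ε = 0.96 × (1 − 0.36) = 0.96 × 0.6400 = 0.6144.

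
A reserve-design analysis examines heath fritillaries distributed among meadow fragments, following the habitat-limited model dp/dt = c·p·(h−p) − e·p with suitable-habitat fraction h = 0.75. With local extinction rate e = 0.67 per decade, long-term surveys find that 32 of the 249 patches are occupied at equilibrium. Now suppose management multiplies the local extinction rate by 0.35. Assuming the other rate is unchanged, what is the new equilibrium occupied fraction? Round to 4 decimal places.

Observed p* = 32/249 = 0.12851.
Balance c(h−p*) = e gives c = e/(0.75 − 0.12851) = 0.67/0.62149 = 1.07805.
New p* = 0.75 − e/c = 0.75 − 0.23450/1.07805 = 0.53248.

0.5325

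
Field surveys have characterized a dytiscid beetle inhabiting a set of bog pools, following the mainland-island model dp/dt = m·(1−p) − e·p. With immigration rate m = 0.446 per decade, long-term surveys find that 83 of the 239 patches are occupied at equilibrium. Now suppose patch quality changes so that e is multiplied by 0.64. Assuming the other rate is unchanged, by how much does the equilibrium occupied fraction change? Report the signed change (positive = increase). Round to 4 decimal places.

0.1067

Observed p* = 83/239 = 0.34728.
Balance m(1−p*) = e·p* gives e = m(1−p*)/p* = 0.446×0.65272/0.34728 = 0.83827.
New p* = m/(m+e) = 0.44600/(0.44600+0.53649) = 0.45395.
Δp* = 0.45395 − 0.34728 = +0.10667.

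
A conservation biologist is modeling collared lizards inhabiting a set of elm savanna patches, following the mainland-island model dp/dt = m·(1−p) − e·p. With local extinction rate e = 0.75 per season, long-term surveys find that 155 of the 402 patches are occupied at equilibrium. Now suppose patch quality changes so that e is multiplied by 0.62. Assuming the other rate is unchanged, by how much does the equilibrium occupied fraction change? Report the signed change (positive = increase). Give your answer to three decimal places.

Observed p* = 155/402 = 0.38557.
Balance m(1−p*) = e·p* gives m = e·p*/(1−p*) = 0.75×0.38557/0.61443 = 0.47064.
New p* = m/(m+e) = 0.47064/(0.47064+0.46500) = 0.50301.
Δp* = 0.50301 − 0.38557 = +0.11744.

0.117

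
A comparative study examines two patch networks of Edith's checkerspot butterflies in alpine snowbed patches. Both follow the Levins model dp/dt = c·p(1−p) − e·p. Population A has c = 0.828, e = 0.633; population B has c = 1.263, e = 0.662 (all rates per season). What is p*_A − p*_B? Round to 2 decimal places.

A: p*_A = 1 − 0.633/0.828 = 0.2355.
B: p*_B = 1 − 0.662/1.263 = 0.4759.
p*_A − p*_B = 0.2355 − 0.4759 = -0.2403.

-0.24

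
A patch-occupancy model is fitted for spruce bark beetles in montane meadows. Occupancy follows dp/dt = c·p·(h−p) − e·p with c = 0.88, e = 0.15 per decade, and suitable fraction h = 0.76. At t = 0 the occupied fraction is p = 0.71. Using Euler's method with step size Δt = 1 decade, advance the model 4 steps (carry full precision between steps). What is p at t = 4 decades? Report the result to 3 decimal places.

0.594

Update rule: p ← p + [c·p·(h−p) − e·p]·Δt with Δt = 1.
  1  |  dp/dt·Δt = -0.075260  |  p_1 = 0.634740
  2  |  dp/dt·Δt = -0.025244  |  p_2 = 0.609496
  3  |  dp/dt·Δt = -0.010700  |  p_3 = 0.598795
  4  |  dp/dt·Δt = -0.004874  |  p_4 = 0.593921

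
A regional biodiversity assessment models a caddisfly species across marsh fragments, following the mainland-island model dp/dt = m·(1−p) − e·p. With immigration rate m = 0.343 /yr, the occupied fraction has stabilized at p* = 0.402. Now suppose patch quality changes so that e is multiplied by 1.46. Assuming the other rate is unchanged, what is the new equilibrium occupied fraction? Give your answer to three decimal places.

0.315

Balance m(1−p*) = e·p* gives e = m(1−p*)/p* = 0.343×0.59800/0.40200 = 0.51023.
New p* = m/(m+e) = 0.34300/(0.34300+0.74494) = 0.31527.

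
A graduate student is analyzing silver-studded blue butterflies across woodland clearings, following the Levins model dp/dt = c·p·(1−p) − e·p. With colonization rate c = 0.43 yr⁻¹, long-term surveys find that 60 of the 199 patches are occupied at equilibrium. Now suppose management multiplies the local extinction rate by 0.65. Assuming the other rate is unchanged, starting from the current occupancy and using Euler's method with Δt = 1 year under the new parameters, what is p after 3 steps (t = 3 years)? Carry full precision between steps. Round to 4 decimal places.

0.3922

Observed p* = 60/199 = 0.30151.
Balance c(1−p*) = e gives e = 0.43×(1 − 0.30151) = 0.30035.
Starting from p₀ = 0.30151; update p ← p + (dp/dt)·Δt with the new parameters.
step 1: Δp = +0.03170, p = 0.33320
step 2: Δp = +0.03049, p = 0.36369
step 3: Δp = +0.02851, p = 0.39220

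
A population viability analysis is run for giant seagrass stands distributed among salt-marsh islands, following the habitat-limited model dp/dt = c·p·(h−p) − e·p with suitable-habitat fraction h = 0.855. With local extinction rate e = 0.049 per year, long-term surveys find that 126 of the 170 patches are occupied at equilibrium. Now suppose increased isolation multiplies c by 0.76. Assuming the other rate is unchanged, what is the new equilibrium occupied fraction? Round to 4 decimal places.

0.7052

Observed p* = 126/170 = 0.74118.
Balance c(h−p*) = e gives c = e/(0.855 − 0.74118) = 0.049/0.11382 = 0.43050.
New p* = 0.855 − e/c = 0.855 − 0.04900/0.32718 = 0.70524.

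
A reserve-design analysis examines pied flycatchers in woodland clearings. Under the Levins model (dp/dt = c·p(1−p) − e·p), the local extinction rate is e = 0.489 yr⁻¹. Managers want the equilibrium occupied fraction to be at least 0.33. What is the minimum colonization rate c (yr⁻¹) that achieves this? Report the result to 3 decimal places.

p* = 1 − e/c ≥ 0.33 requires e/c ≤ 0.6700, i.e. c ≥ e/0.6700.
c_min = 0.489/0.6700 = 0.7299.

0.730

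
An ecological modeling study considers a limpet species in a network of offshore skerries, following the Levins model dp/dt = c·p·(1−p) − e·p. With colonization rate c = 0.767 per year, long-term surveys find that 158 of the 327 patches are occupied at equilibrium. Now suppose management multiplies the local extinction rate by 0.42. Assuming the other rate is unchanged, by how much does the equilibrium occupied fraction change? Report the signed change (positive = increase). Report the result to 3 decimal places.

Observed p* = 158/327 = 0.48318.
Balance c(1−p*) = e gives e = 0.767×(1 − 0.48318) = 0.39640.
New p* = 1 − e/c = 1 − 0.16649/0.76700 = 0.78293.
Δp* = 0.78293 − 0.48318 = +0.29975.

0.300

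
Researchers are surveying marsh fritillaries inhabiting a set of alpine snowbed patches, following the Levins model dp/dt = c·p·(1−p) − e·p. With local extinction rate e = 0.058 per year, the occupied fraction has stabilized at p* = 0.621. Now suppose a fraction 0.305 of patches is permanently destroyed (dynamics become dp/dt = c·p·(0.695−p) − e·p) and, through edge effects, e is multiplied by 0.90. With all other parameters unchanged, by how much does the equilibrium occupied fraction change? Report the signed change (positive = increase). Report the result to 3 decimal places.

Balance c(1−p*) = e gives c = e/(1 − 0.62100) = 0.058/0.37900 = 0.15303.
New p* = 0.695 − e/c = 0.695 − 0.05220/0.15303 = 0.35389.
Δp* = 0.35389 − 0.62100 = -0.26711.

-0.267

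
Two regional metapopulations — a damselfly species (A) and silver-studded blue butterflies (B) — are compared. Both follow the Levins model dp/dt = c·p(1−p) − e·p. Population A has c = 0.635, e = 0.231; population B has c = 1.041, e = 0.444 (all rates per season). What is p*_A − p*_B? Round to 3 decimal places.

0.063

A: p*_A = 1 − 0.231/0.635 = 0.6362.
B: p*_B = 1 − 0.444/1.041 = 0.5735.
p*_A − p*_B = 0.6362 − 0.5735 = 0.0627.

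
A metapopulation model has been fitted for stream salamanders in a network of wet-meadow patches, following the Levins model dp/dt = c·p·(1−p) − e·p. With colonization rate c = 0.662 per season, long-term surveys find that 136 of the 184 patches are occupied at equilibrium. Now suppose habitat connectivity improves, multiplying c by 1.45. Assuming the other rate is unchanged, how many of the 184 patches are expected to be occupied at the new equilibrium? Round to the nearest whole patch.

Observed p* = 136/184 = 0.73913.
Balance c(1−p*) = e gives e = 0.662×(1 − 0.73913) = 0.17270.
New p* = 1 − e/c = 1 − 0.17270/0.95990 = 0.82009.
Expected occupied = 184 × 0.82009 = 150.90 ≈ 151.

151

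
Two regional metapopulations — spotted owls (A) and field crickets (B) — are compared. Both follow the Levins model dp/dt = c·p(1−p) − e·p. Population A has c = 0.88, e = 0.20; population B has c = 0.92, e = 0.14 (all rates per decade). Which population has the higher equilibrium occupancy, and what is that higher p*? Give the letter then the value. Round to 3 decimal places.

B, 0.848

A: p*_A = 1 − 0.20/0.88 = 0.7727.
B: p*_B = 1 − 0.14/0.92 = 0.8478.
B is higher at 0.8478.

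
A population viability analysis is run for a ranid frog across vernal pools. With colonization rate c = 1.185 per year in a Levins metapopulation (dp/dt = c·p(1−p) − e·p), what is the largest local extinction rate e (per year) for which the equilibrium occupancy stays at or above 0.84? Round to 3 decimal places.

0.190

1 − e/c ≥ 0.84 ⇒ e ≤ c(1 − 0.84) = 1.185 × 0.1600.
e_max = 0.1896.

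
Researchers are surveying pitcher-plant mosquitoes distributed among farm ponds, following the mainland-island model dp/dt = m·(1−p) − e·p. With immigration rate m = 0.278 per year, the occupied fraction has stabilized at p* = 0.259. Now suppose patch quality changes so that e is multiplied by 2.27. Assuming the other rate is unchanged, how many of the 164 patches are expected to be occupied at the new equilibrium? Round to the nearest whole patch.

22

Balance m(1−p*) = e·p* gives e = m(1−p*)/p* = 0.278×0.74100/0.25900 = 0.79536.
New p* = m/(m+e) = 0.27800/(0.27800+1.80547) = 0.13343.
Expected occupied = 164 × 0.13343 = 21.88 ≈ 22.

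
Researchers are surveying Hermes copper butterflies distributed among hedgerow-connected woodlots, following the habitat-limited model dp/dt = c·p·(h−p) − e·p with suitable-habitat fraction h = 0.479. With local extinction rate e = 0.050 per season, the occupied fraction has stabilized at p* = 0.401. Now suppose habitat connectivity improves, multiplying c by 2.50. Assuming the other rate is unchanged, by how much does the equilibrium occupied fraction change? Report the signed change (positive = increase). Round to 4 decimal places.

Balance c(h−p*) = e gives c = e/(0.479 − 0.40100) = 0.050/0.07800 = 0.64103.
New p* = 0.479 − e/c = 0.479 − 0.05000/1.60257 = 0.44780.
Δp* = 0.44780 − 0.40100 = +0.04680.

0.0468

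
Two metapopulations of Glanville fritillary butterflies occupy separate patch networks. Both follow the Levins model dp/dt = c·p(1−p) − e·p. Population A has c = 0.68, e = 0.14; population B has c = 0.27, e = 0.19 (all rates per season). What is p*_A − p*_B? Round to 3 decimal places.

0.498

A: p*_A = 1 − 0.14/0.68 = 0.7941.
B: p*_B = 1 − 0.19/0.27 = 0.2963.
p*_A − p*_B = 0.7941 − 0.2963 = 0.4978.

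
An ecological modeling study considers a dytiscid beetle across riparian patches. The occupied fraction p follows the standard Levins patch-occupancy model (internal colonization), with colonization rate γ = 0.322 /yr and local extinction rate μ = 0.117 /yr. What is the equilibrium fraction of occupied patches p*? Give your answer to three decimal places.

At equilibrium, colonization balances extinction: γ·p*·(1−p*) = μ·p*.
So p* = 1 − μ/γ = 1 − 0.117/0.322 = 1 − 0.3634 = 0.6366.

0.637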